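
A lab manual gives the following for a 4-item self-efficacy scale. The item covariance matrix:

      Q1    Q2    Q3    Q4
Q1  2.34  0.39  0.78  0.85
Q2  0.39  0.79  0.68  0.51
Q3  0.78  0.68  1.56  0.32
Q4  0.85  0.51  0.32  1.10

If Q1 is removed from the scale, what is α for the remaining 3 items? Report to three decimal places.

Remaining items: Q2, Q3, Q4 (k = 3).
ΣVar(i) = 0.79 + 1.56 + 1.10 = 3.45
Var(T) = 3.45 + 2 × 1.51 = 6.47
α (item deleted) = (3/2)·(1 − 3.45/6.47) = 0.700

α = 0.700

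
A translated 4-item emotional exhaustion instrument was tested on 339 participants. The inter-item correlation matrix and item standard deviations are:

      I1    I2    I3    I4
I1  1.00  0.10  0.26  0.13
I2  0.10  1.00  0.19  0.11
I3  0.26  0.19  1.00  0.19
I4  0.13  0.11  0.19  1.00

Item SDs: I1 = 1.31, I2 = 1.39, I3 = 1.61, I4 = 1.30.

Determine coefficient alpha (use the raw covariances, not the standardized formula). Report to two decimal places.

Σσ²ᵢ = 1.31² + 1.39² + 1.61² + 1.30² = 7.9303
Covariances σ_ij = r_ij · s_i · s_j:
  σ(I1,I2) = 0.10 × 1.31 × 1.39 = 0.1821
  σ(I1,I3) = 0.26 × 1.31 × 1.61 = 0.5484
  σ(I1,I4) = 0.13 × 1.31 × 1.30 = 0.2214
  σ(I2,I3) = 0.19 × 1.39 × 1.61 = 0.4252
  σ(I2,I4) = 0.11 × 1.39 × 1.30 = 0.1988
  σ(I3,I4) = 0.19 × 1.61 × 1.30 = 0.3977
σ²_T = Σσ²ᵢ + 2·Σσ_ij = 7.9303 + 2 × 1.9736 = 11.8775
α = (4/3)·(1 − 7.9303/11.8775) = 0.44

α = 0.44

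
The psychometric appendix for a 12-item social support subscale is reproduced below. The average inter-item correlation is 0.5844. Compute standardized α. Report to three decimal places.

Standardized α = k·r̄ / (1 + (k−1)·r̄) = 12 × 0.5844 / (1 + 11 × 0.5844)
  = 7.0128 / 7.4284 = 0.944

standardized α = 0.944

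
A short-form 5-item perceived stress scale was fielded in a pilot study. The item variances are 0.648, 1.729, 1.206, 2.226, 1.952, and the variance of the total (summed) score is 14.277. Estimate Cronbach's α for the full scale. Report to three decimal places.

α = 0.570

Σσ²ᵢ = 0.648 + 1.729 + 1.206 + 2.226 + 1.952 = 7.761
α = (k/(k−1))·(1 − Σσ²ᵢ/total variance) = (5/4)·(1 − 7.761/14.277) = 0.570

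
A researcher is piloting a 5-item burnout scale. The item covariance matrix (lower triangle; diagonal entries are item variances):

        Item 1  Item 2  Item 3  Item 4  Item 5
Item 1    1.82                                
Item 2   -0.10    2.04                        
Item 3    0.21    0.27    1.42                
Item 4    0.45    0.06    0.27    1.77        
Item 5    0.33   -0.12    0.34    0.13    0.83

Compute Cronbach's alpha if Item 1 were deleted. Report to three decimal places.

Remaining items: Item 2, Item 3, Item 4, Item 5 (k = 4).
sum of item variances = 2.04 + 1.42 + 1.77 + 0.83 = 6.06
Var(T) = 6.06 + 2 × 0.95 = 7.96
α (item deleted) = (4/3)·(1 − 6.06/7.96) = 0.318

Cronbach's alpha = 0.318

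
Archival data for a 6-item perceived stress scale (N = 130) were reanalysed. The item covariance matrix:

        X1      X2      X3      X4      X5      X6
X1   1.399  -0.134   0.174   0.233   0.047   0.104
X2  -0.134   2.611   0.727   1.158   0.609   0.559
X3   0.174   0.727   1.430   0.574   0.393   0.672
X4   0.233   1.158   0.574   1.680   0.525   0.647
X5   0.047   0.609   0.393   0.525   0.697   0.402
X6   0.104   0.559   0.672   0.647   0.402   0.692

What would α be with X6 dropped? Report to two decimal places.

α = 0.66

Remaining items: X1, X2, X3, X4, X5 (k = 5).
Σσ²ᵢ = 1.399 + 2.611 + 1.430 + 1.680 + 0.697 = 7.817
σ²_T = 7.817 + 2 × 4.306 = 16.429
α (item deleted) = (5/4)·(1 − 7.817/16.429) = 0.66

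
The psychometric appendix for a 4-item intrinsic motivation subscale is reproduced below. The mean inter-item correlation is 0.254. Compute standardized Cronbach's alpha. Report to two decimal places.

standardized Cronbach's alpha = 0.58

Standardized α = k·r̄ / (1 + (k−1)·r̄) = 4 × 0.254 / (1 + 3 × 0.254)
  = 1.0160 / 1.7620 = 0.58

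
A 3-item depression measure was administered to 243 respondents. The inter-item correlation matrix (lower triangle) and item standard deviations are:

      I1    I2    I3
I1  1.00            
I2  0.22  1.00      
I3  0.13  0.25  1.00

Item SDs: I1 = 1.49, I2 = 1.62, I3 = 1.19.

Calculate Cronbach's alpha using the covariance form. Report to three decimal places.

Σσ²ᵢ = 1.49² + 1.62² + 1.19² = 6.2606
Covariances σ_ij = r_ij · s_i · s_j:
  σ(I1,I2) = 0.22 × 1.49 × 1.62 = 0.5310
  σ(I1,I3) = 0.13 × 1.49 × 1.19 = 0.2305
  σ(I2,I3) = 0.25 × 1.62 × 1.19 = 0.4819
σ²_T = Σσ²ᵢ + 2·Σσ_ij = 6.2606 + 2 × 1.2434 = 8.7474
α = (3/2)·(1 − 6.2606/8.7474) = 0.426

α = 0.426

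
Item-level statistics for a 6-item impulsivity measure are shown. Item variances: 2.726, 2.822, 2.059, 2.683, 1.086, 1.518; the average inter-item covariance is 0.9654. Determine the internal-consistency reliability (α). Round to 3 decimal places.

sum of item variances = 2.726 + 2.822 + 2.059 + 2.683 + 1.086 + 1.518 = 12.894
Sum of the 15 distinct covariances = 15 × 0.9654 = 14.4810
Var(T) = sum of item variances + 2·Σcov = 12.894 + 2 × 14.4810 = 41.8560
α = (6/5)·(1 − 12.894/41.8560) = 0.830

α = 0.830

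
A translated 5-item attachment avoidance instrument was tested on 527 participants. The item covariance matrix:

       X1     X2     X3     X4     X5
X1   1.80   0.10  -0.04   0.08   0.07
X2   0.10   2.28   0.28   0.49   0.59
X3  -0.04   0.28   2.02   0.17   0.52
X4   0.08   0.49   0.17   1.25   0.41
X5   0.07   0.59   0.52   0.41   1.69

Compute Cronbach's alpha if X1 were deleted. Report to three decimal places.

Remaining items: X2, X3, X4, X5 (k = 4).
Σσ²ᵢ = 2.28 + 2.02 + 1.25 + 1.69 = 7.24
total variance = 7.24 + 2 × 2.46 = 12.16
α (item deleted) = (4/3)·(1 − 7.24/12.16) = 0.539

α = 0.539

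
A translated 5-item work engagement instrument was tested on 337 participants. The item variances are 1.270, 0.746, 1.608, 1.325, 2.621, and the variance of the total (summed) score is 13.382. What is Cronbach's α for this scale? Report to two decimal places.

Cronbach's α = 0.54

sum of item variances = 1.270 + 0.746 + 1.608 + 1.325 + 2.621 = 7.570
α = (k/(k−1))·(1 − sum of item variances/σ²_total) = (5/4)·(1 − 7.570/13.382) = 0.54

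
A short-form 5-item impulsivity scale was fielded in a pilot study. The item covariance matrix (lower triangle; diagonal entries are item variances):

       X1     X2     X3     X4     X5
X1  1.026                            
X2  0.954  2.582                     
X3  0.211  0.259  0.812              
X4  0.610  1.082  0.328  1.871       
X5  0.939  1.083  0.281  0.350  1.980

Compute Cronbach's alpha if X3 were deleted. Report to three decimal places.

Remaining items: X1, X2, X4, X5 (k = 4).
Σσᵢ² = 1.026 + 2.582 + 1.871 + 1.980 = 7.459
Var(T) = 7.459 + 2 × 5.018 = 17.495
α (item deleted) = (4/3)·(1 − 7.459/17.495) = 0.765

α = 0.765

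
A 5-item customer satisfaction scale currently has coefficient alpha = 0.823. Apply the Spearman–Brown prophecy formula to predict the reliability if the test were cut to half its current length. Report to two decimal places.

predicted reliability = 0.70

Length factor m = 1/2
α' = m·α / (1 − (1−m)·α)
   = 1/2 × 0.823 / (1 − (1 − 1/2) × 0.823)
   = 0.4115 / 0.5885 = 0.70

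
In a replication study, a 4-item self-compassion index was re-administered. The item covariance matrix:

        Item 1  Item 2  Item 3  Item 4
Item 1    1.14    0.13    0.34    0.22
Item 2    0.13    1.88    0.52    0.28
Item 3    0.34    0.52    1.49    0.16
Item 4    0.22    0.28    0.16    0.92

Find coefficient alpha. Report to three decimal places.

coefficient alpha = 0.504

Σσᵢ² = 1.14 + 1.88 + 1.49 + 0.92 = 5.43
Sum of off-diagonal covariances = 1.65
total variance = 5.43 + 2 × 1.65 = 8.73
α = (k/(k−1))·(1 − Σσᵢ²/total variance) = (4/3)·(1 − 5.43/8.73) = 0.504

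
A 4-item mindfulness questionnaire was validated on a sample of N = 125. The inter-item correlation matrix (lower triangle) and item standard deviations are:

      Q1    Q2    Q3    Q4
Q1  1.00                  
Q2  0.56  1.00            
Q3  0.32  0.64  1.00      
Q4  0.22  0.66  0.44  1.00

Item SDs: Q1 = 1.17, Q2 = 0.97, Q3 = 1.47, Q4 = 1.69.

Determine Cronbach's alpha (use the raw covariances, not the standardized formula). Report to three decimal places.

α = 0.750

Σσ²ᵢ = 1.17² + 0.97² + 1.47² + 1.69² = 7.3268
Covariances σ_ij = r_ij · s_i · s_j:
  σ(Q1,Q2) = 0.56 × 1.17 × 0.97 = 0.6355
  σ(Q1,Q3) = 0.32 × 1.17 × 1.47 = 0.5504
  σ(Q1,Q4) = 0.22 × 1.17 × 1.69 = 0.4350
  σ(Q2,Q3) = 0.64 × 0.97 × 1.47 = 0.9126
  σ(Q2,Q4) = 0.66 × 0.97 × 1.69 = 1.0819
  σ(Q3,Q4) = 0.44 × 1.47 × 1.69 = 1.0931
σ²_T = Σσ²ᵢ + 2·Σσ_ij = 7.3268 + 2 × 4.7085 = 16.7438
α = (4/3)·(1 − 7.3268/16.7438) = 0.750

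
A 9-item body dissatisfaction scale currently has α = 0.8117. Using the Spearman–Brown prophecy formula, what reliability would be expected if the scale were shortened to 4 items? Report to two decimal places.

Length factor m = 4/9 = 0.4444
α' = m·α / (1 − (1−m)·α)
   = 4/9 × 0.8117 / (1 − (1 − 4/9) × 0.8117)
   = 0.3608 / 0.5491 = 0.66

predicted reliability = 0.66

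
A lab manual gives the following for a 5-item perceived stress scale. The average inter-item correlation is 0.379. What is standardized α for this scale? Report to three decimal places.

α = 0.753

Standardized α = k·r̄ / (1 + (k−1)·r̄) = 5 × 0.379 / (1 + 4 × 0.379)
  = 1.8950 / 2.5160 = 0.753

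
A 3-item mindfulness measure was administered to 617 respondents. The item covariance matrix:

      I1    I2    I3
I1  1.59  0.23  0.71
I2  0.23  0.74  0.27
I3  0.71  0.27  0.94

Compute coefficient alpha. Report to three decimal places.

coefficient alpha = 0.638

Σσᵢ² = 1.59 + 0.74 + 0.94 = 3.27
Σ_{i<j} σ_ij = 1.21
σ²_T = 3.27 + 2 × 1.21 = 5.69
α = (k/(k−1))·(1 − Σσᵢ²/σ²_T) = (3/2)·(1 − 3.27/5.69) = 0.638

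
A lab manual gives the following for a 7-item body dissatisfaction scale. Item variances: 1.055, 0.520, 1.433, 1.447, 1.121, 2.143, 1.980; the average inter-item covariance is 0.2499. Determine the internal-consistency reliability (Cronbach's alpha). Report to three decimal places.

sum of item variances = 1.055 + 0.520 + 1.433 + 1.447 + 1.121 + 2.143 + 1.980 = 9.699
Sum of the 21 distinct covariances = 21 × 0.2499 = 5.2479
total variance = sum of item variances + 2·Σcov = 9.699 + 2 × 5.2479 = 20.1948
α = (7/6)·(1 − 9.699/20.1948) = 0.606

Cronbach's alpha = 0.606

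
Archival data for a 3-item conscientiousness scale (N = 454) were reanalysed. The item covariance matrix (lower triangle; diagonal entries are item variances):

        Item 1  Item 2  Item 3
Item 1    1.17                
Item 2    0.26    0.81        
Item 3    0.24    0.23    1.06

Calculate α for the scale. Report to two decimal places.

ΣVar(i) = 1.17 + 0.81 + 1.06 = 3.04
Σ_{i<j} σ_ij = 0.73
σ²_T = 3.04 + 2 × 0.73 = 4.50
α = (k/(k−1))·(1 − ΣVar(i)/σ²_T) = (3/2)·(1 − 3.04/4.50) = 0.49

α = 0.49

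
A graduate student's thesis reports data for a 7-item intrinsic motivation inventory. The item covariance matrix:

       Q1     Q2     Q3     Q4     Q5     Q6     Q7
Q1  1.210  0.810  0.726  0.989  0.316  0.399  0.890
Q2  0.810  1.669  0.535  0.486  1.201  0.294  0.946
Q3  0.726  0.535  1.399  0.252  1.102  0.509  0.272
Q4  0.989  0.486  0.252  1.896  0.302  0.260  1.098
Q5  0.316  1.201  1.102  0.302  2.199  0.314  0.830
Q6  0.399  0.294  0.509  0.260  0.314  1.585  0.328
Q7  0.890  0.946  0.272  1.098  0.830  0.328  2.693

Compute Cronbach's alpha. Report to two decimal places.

Σσᵢ² = 1.210 + 1.669 + 1.399 + 1.896 + 2.199 + 1.585 + 2.693 = 12.651
Sum of off-diagonal covariances = 12.859
σ²_T = 12.651 + 2 × 12.859 = 38.369
α = (k/(k−1))·(1 − Σσᵢ²/σ²_T) = (7/6)·(1 − 12.651/38.369) = 0.78

Cronbach's alpha = 0.78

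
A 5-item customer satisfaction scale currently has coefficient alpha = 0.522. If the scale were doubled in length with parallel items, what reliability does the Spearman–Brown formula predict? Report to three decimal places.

Length factor m = 2
α' = m·α / (1 + (m−1)·α)
   = 2 × 0.522 / (1 + (2 − 1) × 0.522)
   = 1.0440 / 1.5220 = 0.686

predicted reliability = 0.686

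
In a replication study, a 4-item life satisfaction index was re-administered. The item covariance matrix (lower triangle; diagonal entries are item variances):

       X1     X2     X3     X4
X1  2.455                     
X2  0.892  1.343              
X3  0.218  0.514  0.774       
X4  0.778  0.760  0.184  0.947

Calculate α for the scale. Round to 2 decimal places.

α = 0.73

ΣVar(i) = 2.455 + 1.343 + 0.774 + 0.947 = 5.519
Sum of off-diagonal covariances = 3.346
σ²_total = 5.519 + 2 × 3.346 = 12.211
α = (k/(k−1))·(1 − ΣVar(i)/σ²_total) = (4/3)·(1 − 5.519/12.211) = 0.73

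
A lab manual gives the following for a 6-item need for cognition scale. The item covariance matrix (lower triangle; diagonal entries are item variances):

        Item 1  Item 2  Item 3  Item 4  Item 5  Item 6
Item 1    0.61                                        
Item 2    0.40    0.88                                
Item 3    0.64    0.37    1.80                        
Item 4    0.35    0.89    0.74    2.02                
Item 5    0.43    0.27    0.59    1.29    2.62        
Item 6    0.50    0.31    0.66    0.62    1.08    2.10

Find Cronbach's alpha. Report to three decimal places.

sum of item variances = 0.61 + 0.88 + 1.80 + 2.02 + 2.62 + 2.10 = 10.03
Sum of the distinct covariances = 9.14
σ²_total = 10.03 + 2 × 9.14 = 28.31
α = (k/(k−1))·(1 − sum of item variances/σ²_total) = (6/5)·(1 − 10.03/28.31) = 0.775

α = 0.775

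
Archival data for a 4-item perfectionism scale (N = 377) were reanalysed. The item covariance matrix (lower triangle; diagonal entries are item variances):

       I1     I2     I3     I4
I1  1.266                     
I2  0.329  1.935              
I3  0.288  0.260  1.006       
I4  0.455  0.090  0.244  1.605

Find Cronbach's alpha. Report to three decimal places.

ΣVar(i) = 1.266 + 1.935 + 1.006 + 1.605 = 5.812
Sum of off-diagonal covariances = 1.666
Var(T) = 5.812 + 2 × 1.666 = 9.144
α = (k/(k−1))·(1 − ΣVar(i)/Var(T)) = (4/3)·(1 − 5.812/9.144) = 0.486

α = 0.486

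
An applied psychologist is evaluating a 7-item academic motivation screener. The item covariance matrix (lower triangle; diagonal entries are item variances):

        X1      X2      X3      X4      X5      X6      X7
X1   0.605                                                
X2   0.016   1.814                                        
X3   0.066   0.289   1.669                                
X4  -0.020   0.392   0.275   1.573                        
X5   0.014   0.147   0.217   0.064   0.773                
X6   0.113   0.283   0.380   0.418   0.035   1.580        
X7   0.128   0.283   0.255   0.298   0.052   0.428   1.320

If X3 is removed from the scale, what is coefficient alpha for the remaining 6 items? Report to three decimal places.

α = 0.491

Remaining items: X1, X2, X4, X5, X6, X7 (k = 6).
sum of item variances = 0.605 + 1.814 + 1.573 + 0.773 + 1.580 + 1.320 = 7.665
σ²_T = 7.665 + 2 × 2.651 = 12.967
α (item deleted) = (6/5)·(1 − 7.665/12.967) = 0.491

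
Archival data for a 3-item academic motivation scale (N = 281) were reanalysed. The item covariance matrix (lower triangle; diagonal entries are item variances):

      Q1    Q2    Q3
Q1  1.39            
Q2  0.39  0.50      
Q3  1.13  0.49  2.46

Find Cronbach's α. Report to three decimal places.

ΣVar(i) = 1.39 + 0.50 + 2.46 = 4.35
Σ_{i<j} σ_ij = 2.01
Var(T) = 4.35 + 2 × 2.01 = 8.37
α = (k/(k−1))·(1 − ΣVar(i)/Var(T)) = (3/2)·(1 − 4.35/8.37) = 0.720

Cronbach's α = 0.720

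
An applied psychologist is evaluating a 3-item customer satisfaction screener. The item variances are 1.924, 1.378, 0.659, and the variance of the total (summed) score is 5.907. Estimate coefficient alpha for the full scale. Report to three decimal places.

ΣVar(i) = 1.924 + 1.378 + 0.659 = 3.961
α = (k/(k−1))·(1 − ΣVar(i)/Var(T)) = (3/2)·(1 − 3.961/5.907) = 0.494

coefficient alpha = 0.494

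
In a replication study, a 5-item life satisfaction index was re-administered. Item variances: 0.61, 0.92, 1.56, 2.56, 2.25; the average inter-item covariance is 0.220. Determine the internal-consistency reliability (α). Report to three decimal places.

α = 0.447

sum of item variances = 0.61 + 0.92 + 1.56 + 2.56 + 2.25 = 7.90
Sum of the 10 distinct covariances = 10 × 0.220 = 2.200
σ²_T = sum of item variances + 2·Σcov = 7.90 + 2 × 2.200 = 12.300
α = (5/4)·(1 − 7.90/12.300) = 0.447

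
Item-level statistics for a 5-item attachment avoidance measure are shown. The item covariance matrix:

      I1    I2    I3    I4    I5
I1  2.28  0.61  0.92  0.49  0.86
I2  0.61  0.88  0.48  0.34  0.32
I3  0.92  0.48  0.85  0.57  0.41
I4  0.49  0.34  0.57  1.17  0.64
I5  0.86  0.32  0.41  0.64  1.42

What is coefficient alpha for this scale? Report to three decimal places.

α = 0.789

sum of item variances = 2.28 + 0.88 + 0.85 + 1.17 + 1.42 = 6.60
Sum of the distinct covariances = 5.64
σ²_total = 6.60 + 2 × 5.64 = 17.88
α = (k/(k−1))·(1 − sum of item variances/σ²_total) = (5/4)·(1 − 6.60/17.88) = 0.789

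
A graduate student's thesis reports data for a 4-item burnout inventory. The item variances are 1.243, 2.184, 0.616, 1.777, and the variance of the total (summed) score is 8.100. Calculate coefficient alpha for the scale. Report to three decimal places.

ΣVar(i) = 1.243 + 2.184 + 0.616 + 1.777 = 5.820
α = (k/(k−1))·(1 − ΣVar(i)/σ²_T) = (4/3)·(1 − 5.820/8.100) = 0.375

coefficient alpha = 0.375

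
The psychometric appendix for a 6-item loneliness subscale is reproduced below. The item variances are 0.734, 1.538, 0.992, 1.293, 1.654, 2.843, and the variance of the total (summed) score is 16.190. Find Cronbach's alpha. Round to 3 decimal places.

α = 0.529

sum of item variances = 0.734 + 1.538 + 0.992 + 1.293 + 1.654 + 2.843 = 9.054
α = (k/(k−1))·(1 − sum of item variances/total variance) = (6/5)·(1 − 9.054/16.190) = 0.529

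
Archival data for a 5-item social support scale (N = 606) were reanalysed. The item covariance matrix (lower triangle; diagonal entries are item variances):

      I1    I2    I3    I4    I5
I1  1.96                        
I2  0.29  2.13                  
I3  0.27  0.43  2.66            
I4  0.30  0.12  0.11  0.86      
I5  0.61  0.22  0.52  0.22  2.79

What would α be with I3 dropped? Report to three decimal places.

Remaining items: I1, I2, I4, I5 (k = 4).
ΣVar(i) = 1.96 + 2.13 + 0.86 + 2.79 = 7.74
total variance = 7.74 + 2 × 1.76 = 11.26
α (item deleted) = (4/3)·(1 − 7.74/11.26) = 0.417

α = 0.417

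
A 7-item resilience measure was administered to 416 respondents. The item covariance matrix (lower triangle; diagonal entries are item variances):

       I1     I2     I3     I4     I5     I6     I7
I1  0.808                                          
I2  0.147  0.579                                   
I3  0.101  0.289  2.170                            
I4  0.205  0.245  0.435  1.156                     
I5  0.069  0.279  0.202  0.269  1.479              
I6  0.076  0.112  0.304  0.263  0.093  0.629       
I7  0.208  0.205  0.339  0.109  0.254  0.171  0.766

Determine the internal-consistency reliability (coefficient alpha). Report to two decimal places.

ΣVar(i) = 0.808 + 0.579 + 2.170 + 1.156 + 1.479 + 0.629 + 0.766 = 7.587
Sum of off-diagonal covariances = 4.375
σ²_T = 7.587 + 2 × 4.375 = 16.337
α = (k/(k−1))·(1 − ΣVar(i)/σ²_T) = (7/6)·(1 − 7.587/16.337) = 0.62

coefficient alpha = 0.62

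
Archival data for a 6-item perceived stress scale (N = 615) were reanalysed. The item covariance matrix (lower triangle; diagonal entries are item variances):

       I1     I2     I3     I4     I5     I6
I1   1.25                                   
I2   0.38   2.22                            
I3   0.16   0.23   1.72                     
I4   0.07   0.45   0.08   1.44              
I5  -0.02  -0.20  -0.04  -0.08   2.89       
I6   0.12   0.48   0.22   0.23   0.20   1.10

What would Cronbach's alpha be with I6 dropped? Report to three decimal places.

Cronbach's alpha = 0.222

Remaining items: I1, I2, I3, I4, I5 (k = 5).
Σσᵢ² = 1.25 + 2.22 + 1.72 + 1.44 + 2.89 = 9.52
σ²_total = 9.52 + 2 × 1.03 = 11.58
α (item deleted) = (5/4)·(1 − 9.52/11.58) = 0.222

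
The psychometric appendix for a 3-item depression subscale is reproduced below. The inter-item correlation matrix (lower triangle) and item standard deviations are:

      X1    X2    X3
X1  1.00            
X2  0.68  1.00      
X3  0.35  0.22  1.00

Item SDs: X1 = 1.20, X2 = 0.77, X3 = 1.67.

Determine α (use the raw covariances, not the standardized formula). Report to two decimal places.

Σσ²ᵢ = 1.20² + 0.77² + 1.67² = 4.8218
Covariances σ_ij = r_ij · s_i · s_j:
  σ(X1,X2) = 0.68 × 1.20 × 0.77 = 0.6283
  σ(X1,X3) = 0.35 × 1.20 × 1.67 = 0.7014
  σ(X2,X3) = 0.22 × 0.77 × 1.67 = 0.2829
σ²_T = Σσ²ᵢ + 2·Σσ_ij = 4.8218 + 2 × 1.6126 = 8.0470
α = (3/2)·(1 − 4.8218/8.0470) = 0.60

α = 0.60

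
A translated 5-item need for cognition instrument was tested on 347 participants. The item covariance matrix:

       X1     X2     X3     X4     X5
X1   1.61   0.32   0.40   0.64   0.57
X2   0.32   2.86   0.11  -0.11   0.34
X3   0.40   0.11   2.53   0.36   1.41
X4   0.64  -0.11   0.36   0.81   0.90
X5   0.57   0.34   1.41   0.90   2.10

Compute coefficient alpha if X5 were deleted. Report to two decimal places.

Remaining items: X1, X2, X3, X4 (k = 4).
sum of item variances = 1.61 + 2.86 + 2.53 + 0.81 = 7.81
σ²_T = 7.81 + 2 × 1.72 = 11.25
α (item deleted) = (4/3)·(1 − 7.81/11.25) = 0.41

coefficient alpha = 0.41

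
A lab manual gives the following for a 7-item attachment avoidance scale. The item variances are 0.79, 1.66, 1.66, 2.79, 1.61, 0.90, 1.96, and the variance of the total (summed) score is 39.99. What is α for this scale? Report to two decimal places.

α = 0.83

ΣVar(i) = 0.79 + 1.66 + 1.66 + 2.79 + 1.61 + 0.90 + 1.96 = 11.37
α = (k/(k−1))·(1 − ΣVar(i)/total variance) = (7/6)·(1 − 11.37/39.99) = 0.83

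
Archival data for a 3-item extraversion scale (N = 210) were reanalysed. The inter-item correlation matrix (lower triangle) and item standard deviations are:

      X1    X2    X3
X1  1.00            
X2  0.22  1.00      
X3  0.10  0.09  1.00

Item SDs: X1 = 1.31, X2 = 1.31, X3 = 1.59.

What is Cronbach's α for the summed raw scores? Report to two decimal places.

Σσ²ᵢ = 1.31² + 1.31² + 1.59² = 5.9603
Covariances σ_ij = r_ij · s_i · s_j:
  σ(X1,X2) = 0.22 × 1.31 × 1.31 = 0.3775
  σ(X1,X3) = 0.10 × 1.31 × 1.59 = 0.2083
  σ(X2,X3) = 0.09 × 1.31 × 1.59 = 0.1875
σ²_T = Σσ²ᵢ + 2·Σσ_ij = 5.9603 + 2 × 0.7733 = 7.5069
α = (3/2)·(1 − 5.9603/7.5069) = 0.31

α = 0.31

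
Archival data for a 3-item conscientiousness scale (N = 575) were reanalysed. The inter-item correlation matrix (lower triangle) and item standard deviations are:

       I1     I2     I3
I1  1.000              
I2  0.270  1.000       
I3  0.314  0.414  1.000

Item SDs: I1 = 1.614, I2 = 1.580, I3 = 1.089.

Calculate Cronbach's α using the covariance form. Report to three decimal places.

α = 0.575

Σσ²ᵢ = 1.614² + 1.580² + 1.089² = 6.2873
Covariances σ_ij = r_ij · s_i · s_j:
  σ(I1,I2) = 0.270 × 1.614 × 1.580 = 0.6885
  σ(I1,I3) = 0.314 × 1.614 × 1.089 = 0.5519
  σ(I2,I3) = 0.414 × 1.580 × 1.089 = 0.7123
σ²_T = Σσ²ᵢ + 2·Σσ_ij = 6.2873 + 2 × 1.9527 = 10.1927
α = (3/2)·(1 − 6.2873/10.1927) = 0.575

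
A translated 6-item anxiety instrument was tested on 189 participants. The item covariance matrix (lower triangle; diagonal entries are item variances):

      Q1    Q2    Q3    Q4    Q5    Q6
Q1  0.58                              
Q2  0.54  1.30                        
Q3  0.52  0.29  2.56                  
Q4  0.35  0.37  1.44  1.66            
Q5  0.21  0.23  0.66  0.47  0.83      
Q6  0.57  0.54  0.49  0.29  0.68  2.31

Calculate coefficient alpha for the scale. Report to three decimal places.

α = 0.748

sum of item variances = 0.58 + 1.30 + 2.56 + 1.66 + 0.83 + 2.31 = 9.24
Σ_{i<j} σ_ij = 7.65
σ²_T = 9.24 + 2 × 7.65 = 24.54
α = (k/(k−1))·(1 − sum of item variances/σ²_T) = (6/5)·(1 − 9.24/24.54) = 0.748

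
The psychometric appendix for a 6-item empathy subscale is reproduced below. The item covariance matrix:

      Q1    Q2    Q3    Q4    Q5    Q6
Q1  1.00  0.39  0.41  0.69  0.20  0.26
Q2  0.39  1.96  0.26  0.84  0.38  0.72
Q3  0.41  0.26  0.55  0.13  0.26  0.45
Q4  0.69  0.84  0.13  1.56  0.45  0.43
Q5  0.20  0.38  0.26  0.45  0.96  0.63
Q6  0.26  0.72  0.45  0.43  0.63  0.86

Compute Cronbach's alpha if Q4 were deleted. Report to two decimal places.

Cronbach's alpha = 0.75

Remaining items: Q1, Q2, Q3, Q5, Q6 (k = 5).
Σσ²ᵢ = 1.00 + 1.96 + 0.55 + 0.96 + 0.86 = 5.33
total variance = 5.33 + 2 × 3.96 = 13.25
α (item deleted) = (5/4)·(1 − 5.33/13.25) = 0.75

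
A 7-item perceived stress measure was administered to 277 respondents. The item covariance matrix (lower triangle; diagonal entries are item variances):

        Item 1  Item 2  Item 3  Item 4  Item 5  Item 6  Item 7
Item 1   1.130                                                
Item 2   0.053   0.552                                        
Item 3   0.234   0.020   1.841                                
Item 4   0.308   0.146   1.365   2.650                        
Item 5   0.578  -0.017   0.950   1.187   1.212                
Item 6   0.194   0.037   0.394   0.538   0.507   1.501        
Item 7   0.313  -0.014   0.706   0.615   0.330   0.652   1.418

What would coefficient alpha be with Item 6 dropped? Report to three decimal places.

Remaining items: Item 1, Item 2, Item 3, Item 4, Item 5, Item 7 (k = 6).
Σσ²ᵢ = 1.130 + 0.552 + 1.841 + 2.650 + 1.212 + 1.418 = 8.803
σ²_total = 8.803 + 2 × 6.774 = 22.351
α (item deleted) = (6/5)·(1 − 8.803/22.351) = 0.727

coefficient alpha = 0.727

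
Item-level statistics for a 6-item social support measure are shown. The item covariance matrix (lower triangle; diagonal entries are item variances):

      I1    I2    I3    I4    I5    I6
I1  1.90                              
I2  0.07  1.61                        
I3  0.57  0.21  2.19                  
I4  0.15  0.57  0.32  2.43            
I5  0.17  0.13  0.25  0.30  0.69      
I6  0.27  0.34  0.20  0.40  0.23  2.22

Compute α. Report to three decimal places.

α = 0.517

Σσᵢ² = 1.90 + 1.61 + 2.19 + 2.43 + 0.69 + 2.22 = 11.04
Sum of off-diagonal covariances = 4.18
σ²_total = 11.04 + 2 × 4.18 = 19.40
α = (k/(k−1))·(1 − Σσᵢ²/σ²_total) = (6/5)·(1 − 11.04/19.40) = 0.517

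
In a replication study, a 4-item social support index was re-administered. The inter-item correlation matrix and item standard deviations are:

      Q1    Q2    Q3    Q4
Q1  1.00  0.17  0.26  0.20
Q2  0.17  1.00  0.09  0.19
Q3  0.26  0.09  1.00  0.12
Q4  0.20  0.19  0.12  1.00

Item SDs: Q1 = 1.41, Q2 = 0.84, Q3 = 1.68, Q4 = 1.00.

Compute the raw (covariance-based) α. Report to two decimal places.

Σσ²ᵢ = 1.41² + 0.84² + 1.68² + 1.00² = 6.5161
Covariances σ_ij = r_ij · s_i · s_j:
  σ(Q1,Q2) = 0.17 × 1.41 × 0.84 = 0.2013
  σ(Q1,Q3) = 0.26 × 1.41 × 1.68 = 0.6159
  σ(Q1,Q4) = 0.20 × 1.41 × 1.00 = 0.2820
  σ(Q2,Q3) = 0.09 × 0.84 × 1.68 = 0.1270
  σ(Q2,Q4) = 0.19 × 0.84 × 1.00 = 0.1596
  σ(Q3,Q4) = 0.12 × 1.68 × 1.00 = 0.2016
σ²_T = Σσ²ᵢ + 2·Σσ_ij = 6.5161 + 2 × 1.5874 = 9.6909
α = (4/3)·(1 − 6.5161/9.6909) = 0.44

α = 0.44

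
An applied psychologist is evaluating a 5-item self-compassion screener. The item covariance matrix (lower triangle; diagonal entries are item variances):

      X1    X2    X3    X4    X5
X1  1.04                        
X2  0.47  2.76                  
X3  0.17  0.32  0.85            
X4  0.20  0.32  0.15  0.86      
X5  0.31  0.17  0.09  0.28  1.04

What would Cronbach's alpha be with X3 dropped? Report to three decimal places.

Remaining items: X1, X2, X4, X5 (k = 4).
ΣVar(i) = 1.04 + 2.76 + 0.86 + 1.04 = 5.70
σ²_total = 5.70 + 2 × 1.75 = 9.20
α (item deleted) = (4/3)·(1 − 5.70/9.20) = 0.507

α = 0.507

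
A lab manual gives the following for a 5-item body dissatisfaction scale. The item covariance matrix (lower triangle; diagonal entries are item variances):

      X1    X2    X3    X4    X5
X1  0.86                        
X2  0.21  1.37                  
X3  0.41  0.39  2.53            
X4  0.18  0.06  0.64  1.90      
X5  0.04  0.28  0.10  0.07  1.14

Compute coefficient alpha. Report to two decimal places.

α = 0.47

Σσ²ᵢ = 0.86 + 1.37 + 2.53 + 1.90 + 1.14 = 7.80
Σ_{i<j} σ_ij = 2.38
σ²_total = 7.80 + 2 × 2.38 = 12.56
α = (k/(k−1))·(1 − Σσ²ᵢ/σ²_total) = (5/4)·(1 − 7.80/12.56) = 0.47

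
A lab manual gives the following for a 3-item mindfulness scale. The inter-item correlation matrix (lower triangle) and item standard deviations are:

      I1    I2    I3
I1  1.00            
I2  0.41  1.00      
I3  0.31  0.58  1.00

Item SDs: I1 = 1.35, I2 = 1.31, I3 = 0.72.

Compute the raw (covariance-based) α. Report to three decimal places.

Σσ²ᵢ = 1.35² + 1.31² + 0.72² = 4.0570
Covariances σ_ij = r_ij · s_i · s_j:
  σ(I1,I2) = 0.41 × 1.35 × 1.31 = 0.7251
  σ(I1,I3) = 0.31 × 1.35 × 0.72 = 0.3013
  σ(I2,I3) = 0.58 × 1.31 × 0.72 = 0.5471
σ²_T = Σσ²ᵢ + 2·Σσ_ij = 4.0570 + 2 × 1.5735 = 7.2040
α = (3/2)·(1 − 4.0570/7.2040) = 0.655

α = 0.655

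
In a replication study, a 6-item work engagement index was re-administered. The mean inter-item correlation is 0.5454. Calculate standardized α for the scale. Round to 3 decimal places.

Standardized α = k·r̄ / (1 + (k−1)·r̄) = 6 × 0.5454 / (1 + 5 × 0.5454)
  = 3.2724 / 3.7270 = 0.878

standardized α = 0.878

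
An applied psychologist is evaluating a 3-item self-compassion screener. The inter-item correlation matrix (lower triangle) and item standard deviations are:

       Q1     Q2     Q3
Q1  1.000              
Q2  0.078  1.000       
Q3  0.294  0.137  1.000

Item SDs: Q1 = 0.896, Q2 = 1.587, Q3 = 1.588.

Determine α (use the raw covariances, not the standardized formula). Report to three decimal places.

α = 0.346

Σσ²ᵢ = 0.896² + 1.587² + 1.588² = 5.8431
Covariances σ_ij = r_ij · s_i · s_j:
  σ(Q1,Q2) = 0.078 × 0.896 × 1.587 = 0.1109
  σ(Q1,Q3) = 0.294 × 0.896 × 1.588 = 0.4183
  σ(Q2,Q3) = 0.137 × 1.587 × 1.588 = 0.3453
σ²_T = Σσ²ᵢ + 2·Σσ_ij = 5.8431 + 2 × 0.8745 = 7.5921
α = (3/2)·(1 − 5.8431/7.5921) = 0.346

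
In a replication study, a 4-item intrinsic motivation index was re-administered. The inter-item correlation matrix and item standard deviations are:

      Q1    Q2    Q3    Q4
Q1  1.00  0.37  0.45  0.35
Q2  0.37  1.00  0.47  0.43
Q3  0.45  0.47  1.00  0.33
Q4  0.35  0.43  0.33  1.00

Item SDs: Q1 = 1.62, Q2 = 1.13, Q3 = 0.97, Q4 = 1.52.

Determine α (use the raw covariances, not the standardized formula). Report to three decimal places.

α = 0.703

Σσ²ᵢ = 1.62² + 1.13² + 0.97² + 1.52² = 7.1526
Covariances σ_ij = r_ij · s_i · s_j:
  σ(Q1,Q2) = 0.37 × 1.62 × 1.13 = 0.6773
  σ(Q1,Q3) = 0.45 × 1.62 × 0.97 = 0.7071
  σ(Q1,Q4) = 0.35 × 1.62 × 1.52 = 0.8618
  σ(Q2,Q3) = 0.47 × 1.13 × 0.97 = 0.5152
  σ(Q2,Q4) = 0.43 × 1.13 × 1.52 = 0.7386
  σ(Q3,Q4) = 0.33 × 0.97 × 1.52 = 0.4866
σ²_T = Σσ²ᵢ + 2·Σσ_ij = 7.1526 + 2 × 3.9866 = 15.1258
α = (4/3)·(1 − 7.1526/15.1258) = 0.703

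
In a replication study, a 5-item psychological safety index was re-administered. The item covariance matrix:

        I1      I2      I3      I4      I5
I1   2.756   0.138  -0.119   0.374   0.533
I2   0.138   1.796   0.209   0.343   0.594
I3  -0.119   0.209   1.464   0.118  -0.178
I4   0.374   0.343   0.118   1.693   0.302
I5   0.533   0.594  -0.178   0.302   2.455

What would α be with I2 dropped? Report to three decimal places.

Remaining items: I1, I3, I4, I5 (k = 4).
ΣVar(i) = 2.756 + 1.464 + 1.693 + 2.455 = 8.368
σ²_total = 8.368 + 2 × 1.030 = 10.428
α (item deleted) = (4/3)·(1 − 8.368/10.428) = 0.263

α = 0.263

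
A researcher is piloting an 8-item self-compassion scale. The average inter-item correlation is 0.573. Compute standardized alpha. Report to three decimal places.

Standardized α = k·r̄ / (1 + (k−1)·r̄) = 8 × 0.573 / (1 + 7 × 0.573)
  = 4.5840 / 5.0110 = 0.915

α = 0.915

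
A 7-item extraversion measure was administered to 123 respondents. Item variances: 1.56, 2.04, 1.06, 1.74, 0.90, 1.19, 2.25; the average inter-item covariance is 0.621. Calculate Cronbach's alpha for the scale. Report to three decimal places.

α = 0.826

ΣVar(i) = 1.56 + 2.04 + 1.06 + 1.74 + 0.90 + 1.19 + 2.25 = 10.74
Sum of the 21 distinct covariances = 21 × 0.621 = 13.041
total variance = ΣVar(i) + 2·Σcov = 10.74 + 2 × 13.041 = 36.822
α = (7/6)·(1 − 10.74/36.822) = 0.826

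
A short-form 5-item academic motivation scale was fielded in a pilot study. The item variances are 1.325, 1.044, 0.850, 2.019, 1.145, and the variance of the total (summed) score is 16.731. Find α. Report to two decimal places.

sum of item variances = 1.325 + 1.044 + 0.850 + 2.019 + 1.145 = 6.383
α = (k/(k−1))·(1 − sum of item variances/total variance) = (5/4)·(1 − 6.383/16.731) = 0.77

α = 0.77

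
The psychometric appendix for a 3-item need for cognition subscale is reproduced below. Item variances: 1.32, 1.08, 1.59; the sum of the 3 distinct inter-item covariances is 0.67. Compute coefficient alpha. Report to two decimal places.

ΣVar(i) = 1.32 + 1.08 + 1.59 = 3.99
Sum of distinct covariances = 0.67
Var(T) = ΣVar(i) + 2·Σcov = 3.99 + 2 × 0.67 = 5.33
α = (3/2)·(1 − 3.99/5.33) = 0.38

coefficient alpha = 0.38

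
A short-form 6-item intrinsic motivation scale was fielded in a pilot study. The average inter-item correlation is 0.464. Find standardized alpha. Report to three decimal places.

α = 0.839

Standardized α = k·r̄ / (1 + (k−1)·r̄) = 6 × 0.464 / (1 + 5 × 0.464)
  = 2.7840 / 3.3200 = 0.839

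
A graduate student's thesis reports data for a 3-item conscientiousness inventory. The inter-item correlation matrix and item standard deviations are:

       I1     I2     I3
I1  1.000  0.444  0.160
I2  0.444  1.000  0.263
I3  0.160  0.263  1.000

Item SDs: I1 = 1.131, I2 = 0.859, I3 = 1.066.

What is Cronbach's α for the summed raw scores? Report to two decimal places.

Σσ²ᵢ = 1.131² + 0.859² + 1.066² = 3.1534
Covariances σ_ij = r_ij · s_i · s_j:
  σ(I1,I2) = 0.444 × 1.131 × 0.859 = 0.4314
  σ(I1,I3) = 0.160 × 1.131 × 1.066 = 0.1929
  σ(I2,I3) = 0.263 × 0.859 × 1.066 = 0.2408
σ²_T = Σσ²ᵢ + 2·Σσ_ij = 3.1534 + 2 × 0.8651 = 4.8836
α = (3/2)·(1 − 3.1534/4.8836) = 0.53

α = 0.53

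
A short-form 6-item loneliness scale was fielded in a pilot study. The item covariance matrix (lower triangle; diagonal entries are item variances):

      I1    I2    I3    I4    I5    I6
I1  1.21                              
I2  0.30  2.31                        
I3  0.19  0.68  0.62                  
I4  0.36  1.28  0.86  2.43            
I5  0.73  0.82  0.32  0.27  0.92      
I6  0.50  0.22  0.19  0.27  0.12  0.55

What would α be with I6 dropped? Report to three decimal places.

α = 0.760

Remaining items: I1, I2, I3, I4, I5 (k = 5).
Σσ²ᵢ = 1.21 + 2.31 + 0.62 + 2.43 + 0.92 = 7.49
σ²_total = 7.49 + 2 × 5.81 = 19.11
α (item deleted) = (5/4)·(1 − 7.49/19.11) = 0.760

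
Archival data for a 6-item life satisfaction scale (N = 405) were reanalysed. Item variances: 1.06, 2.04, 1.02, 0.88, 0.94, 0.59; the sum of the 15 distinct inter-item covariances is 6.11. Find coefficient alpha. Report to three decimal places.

ΣVar(i) = 1.06 + 2.04 + 1.02 + 0.88 + 0.94 + 0.59 = 6.53
Sum of distinct covariances = 6.11
Var(T) = ΣVar(i) + 2·Σcov = 6.53 + 2 × 6.11 = 18.75
α = (6/5)·(1 − 6.53/18.75) = 0.782

α = 0.782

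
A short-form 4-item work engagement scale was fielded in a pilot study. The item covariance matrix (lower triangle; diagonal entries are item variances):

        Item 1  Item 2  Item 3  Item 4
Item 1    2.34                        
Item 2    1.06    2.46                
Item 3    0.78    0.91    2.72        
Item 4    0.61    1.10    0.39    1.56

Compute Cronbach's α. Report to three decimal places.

ΣVar(i) = 2.34 + 2.46 + 2.72 + 1.56 = 9.08
Sum of the distinct covariances = 4.85
total variance = 9.08 + 2 × 4.85 = 18.78
α = (k/(k−1))·(1 − ΣVar(i)/total variance) = (4/3)·(1 − 9.08/18.78) = 0.689

Cronbach's α = 0.689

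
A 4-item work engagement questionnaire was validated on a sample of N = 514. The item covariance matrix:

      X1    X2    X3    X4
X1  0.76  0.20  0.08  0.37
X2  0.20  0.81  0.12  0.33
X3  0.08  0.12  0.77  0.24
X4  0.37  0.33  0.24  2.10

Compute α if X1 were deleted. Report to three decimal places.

α = 0.409

Remaining items: X2, X3, X4 (k = 3).
Σσᵢ² = 0.81 + 0.77 + 2.10 = 3.68
σ²_total = 3.68 + 2 × 0.69 = 5.06
α (item deleted) = (3/2)·(1 − 3.68/5.06) = 0.409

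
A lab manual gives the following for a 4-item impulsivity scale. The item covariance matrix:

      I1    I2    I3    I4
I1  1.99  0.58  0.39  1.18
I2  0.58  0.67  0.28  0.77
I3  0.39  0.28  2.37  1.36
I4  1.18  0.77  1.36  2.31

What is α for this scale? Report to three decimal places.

Σσ²ᵢ = 1.99 + 0.67 + 2.37 + 2.31 = 7.34
Σ_{i<j} σ_ij = 4.56
σ²_T = 7.34 + 2 × 4.56 = 16.46
α = (k/(k−1))·(1 − Σσ²ᵢ/σ²_T) = (4/3)·(1 − 7.34/16.46) = 0.739

α = 0.739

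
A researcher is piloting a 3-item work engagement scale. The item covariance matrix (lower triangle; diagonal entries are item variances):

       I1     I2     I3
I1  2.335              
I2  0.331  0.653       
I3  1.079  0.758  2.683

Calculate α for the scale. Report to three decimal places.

ΣVar(i) = 2.335 + 0.653 + 2.683 = 5.671
Sum of the distinct covariances = 2.168
Var(T) = 5.671 + 2 × 2.168 = 10.007
α = (k/(k−1))·(1 − ΣVar(i)/Var(T)) = (3/2)·(1 − 5.671/10.007) = 0.650

α = 0.650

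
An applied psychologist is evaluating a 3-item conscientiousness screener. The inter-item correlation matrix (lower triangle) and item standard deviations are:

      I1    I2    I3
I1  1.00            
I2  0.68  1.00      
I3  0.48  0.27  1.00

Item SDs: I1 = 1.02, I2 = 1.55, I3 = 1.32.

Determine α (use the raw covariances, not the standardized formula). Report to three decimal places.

α = 0.701

Σσ²ᵢ = 1.02² + 1.55² + 1.32² = 5.1853
Covariances σ_ij = r_ij · s_i · s_j:
  σ(I1,I2) = 0.68 × 1.02 × 1.55 = 1.0751
  σ(I1,I3) = 0.48 × 1.02 × 1.32 = 0.6463
  σ(I2,I3) = 0.27 × 1.55 × 1.32 = 0.5524
σ²_T = Σσ²ᵢ + 2·Σσ_ij = 5.1853 + 2 × 2.2738 = 9.7329
α = (3/2)·(1 − 5.1853/9.7329) = 0.701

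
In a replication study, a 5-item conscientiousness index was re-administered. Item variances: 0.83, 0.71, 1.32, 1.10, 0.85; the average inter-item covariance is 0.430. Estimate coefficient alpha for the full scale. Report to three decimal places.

α = 0.802

Σσᵢ² = 0.83 + 0.71 + 1.32 + 1.10 + 0.85 = 4.81
Sum of the 10 distinct covariances = 10 × 0.430 = 4.300
σ²_total = Σσᵢ² + 2·Σcov = 4.81 + 2 × 4.300 = 13.410
α = (5/4)·(1 − 4.81/13.410) = 0.802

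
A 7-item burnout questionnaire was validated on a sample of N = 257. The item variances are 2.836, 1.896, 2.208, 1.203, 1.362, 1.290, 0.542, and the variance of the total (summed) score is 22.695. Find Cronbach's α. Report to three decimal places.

Cronbach's α = 0.584

sum of item variances = 2.836 + 1.896 + 2.208 + 1.203 + 1.362 + 1.290 + 0.542 = 11.337
α = (k/(k−1))·(1 − sum of item variances/σ²_T) = (7/6)·(1 − 11.337/22.695) = 0.584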